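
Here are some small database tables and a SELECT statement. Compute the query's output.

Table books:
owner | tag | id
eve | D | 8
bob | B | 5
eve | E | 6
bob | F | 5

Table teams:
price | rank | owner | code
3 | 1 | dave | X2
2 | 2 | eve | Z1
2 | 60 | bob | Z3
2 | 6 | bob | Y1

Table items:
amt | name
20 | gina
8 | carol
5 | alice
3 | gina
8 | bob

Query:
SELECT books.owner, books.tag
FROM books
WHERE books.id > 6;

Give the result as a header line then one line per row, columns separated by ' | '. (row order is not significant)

== RESULT ==
books.owner | books.tag
eve | D

Derivation:
After WHERE (1 rows):
books.owner | books.tag | books.id
eve | D | 8
After SELECT (1 rows):
books.owner | books.tag
eve | D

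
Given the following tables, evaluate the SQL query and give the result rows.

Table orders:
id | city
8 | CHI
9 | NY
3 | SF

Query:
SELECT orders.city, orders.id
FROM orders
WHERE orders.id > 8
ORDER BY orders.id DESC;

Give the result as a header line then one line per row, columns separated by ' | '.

== RESULT ==
orders.city | orders.id
NY | 9

Derivation:
After WHERE (1 rows):
orders.id | orders.city
9 | NY
After SELECT (1 rows):
orders.city | orders.id
NY | 9
After ORDER BY (1 rows):
orders.city | orders.id
NY | 9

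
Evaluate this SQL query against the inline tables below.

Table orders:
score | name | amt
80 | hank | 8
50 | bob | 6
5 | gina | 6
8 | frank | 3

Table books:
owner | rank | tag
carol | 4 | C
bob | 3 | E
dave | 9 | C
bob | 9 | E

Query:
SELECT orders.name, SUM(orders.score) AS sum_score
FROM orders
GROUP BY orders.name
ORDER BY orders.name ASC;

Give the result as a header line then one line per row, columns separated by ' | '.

After GROUP BY (4 rows):
orders.name | sum_score
hank | 80
bob | 50
gina | 5
frank | 8
After ORDER BY (4 rows):
orders.name | sum_score
bob | 50
frank | 8
gina | 5
hank | 80

== RESULT ==
orders.name | sum_score
bob | 50
frank | 8
gina | 5
hank | 80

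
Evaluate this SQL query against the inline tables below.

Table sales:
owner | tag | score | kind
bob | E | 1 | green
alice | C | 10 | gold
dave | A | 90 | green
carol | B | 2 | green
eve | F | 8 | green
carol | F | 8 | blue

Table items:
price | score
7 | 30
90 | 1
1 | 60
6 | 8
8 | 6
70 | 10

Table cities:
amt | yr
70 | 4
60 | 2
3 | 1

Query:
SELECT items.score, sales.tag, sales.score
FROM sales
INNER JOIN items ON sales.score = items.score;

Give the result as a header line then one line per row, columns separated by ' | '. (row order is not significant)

After JOIN items (4 rows):
sales.owner | sales.tag | sales.score | sales.kind | items.price | items.score
bob | E | 1 | green | 90 | 1
alice | C | 10 | gold | 70 | 10
eve | F | 8 | green | 6 | 8
carol | F | 8 | blue | 6 | 8
After SELECT (4 rows):
items.score | sales.tag | sales.score
1 | E | 1
10 | C | 10
8 | F | 8
8 | F | 8

== RESULT ==
items.score | sales.tag | sales.score
1 | E | 1
10 | C | 10
8 | F | 8
8 | F | 8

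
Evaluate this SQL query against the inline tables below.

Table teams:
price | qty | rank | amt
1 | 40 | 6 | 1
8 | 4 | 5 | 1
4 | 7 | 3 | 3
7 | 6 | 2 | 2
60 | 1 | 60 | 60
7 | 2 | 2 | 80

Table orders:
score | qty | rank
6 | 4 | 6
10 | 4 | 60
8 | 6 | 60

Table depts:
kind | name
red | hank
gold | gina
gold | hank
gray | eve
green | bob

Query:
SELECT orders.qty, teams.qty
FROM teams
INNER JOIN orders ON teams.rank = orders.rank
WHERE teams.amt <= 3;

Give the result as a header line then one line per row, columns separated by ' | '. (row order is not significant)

After JOIN orders (3 rows):
teams.price | teams.qty | teams.rank | teams.amt | orders.score | orders.qty | orders.rank
1 | 40 | 6 | 1 | 6 | 4 | 6
60 | 1 | 60 | 60 | 10 | 4 | 60
60 | 1 | 60 | 60 | 8 | 6 | 60
After WHERE (1 rows):
teams.price | teams.qty | teams.rank | teams.amt | orders.score | orders.qty | orders.rank
1 | 40 | 6 | 1 | 6 | 4 | 6
After SELECT (1 rows):
orders.qty | teams.qty
4 | 40

== RESULT ==
orders.qty | teams.qty
4 | 40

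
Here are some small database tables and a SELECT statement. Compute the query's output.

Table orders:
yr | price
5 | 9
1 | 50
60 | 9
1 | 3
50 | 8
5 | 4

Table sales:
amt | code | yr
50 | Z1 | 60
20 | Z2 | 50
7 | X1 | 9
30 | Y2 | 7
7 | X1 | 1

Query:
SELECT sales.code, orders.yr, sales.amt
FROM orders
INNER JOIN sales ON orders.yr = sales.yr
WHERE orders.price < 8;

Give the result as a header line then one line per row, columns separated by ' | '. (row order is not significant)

== RESULT ==
sales.code | orders.yr | sales.amt
X1 | 1 | 7

Derivation:
After JOIN sales (4 rows):
orders.yr | orders.price | sales.amt | sales.code | sales.yr
1 | 50 | 7 | X1 | 1
60 | 9 | 50 | Z1 | 60
1 | 3 | 7 | X1 | 1
50 | 8 | 20 | Z2 | 50
After WHERE (1 rows):
orders.yr | orders.price | sales.amt | sales.code | sales.yr
1 | 3 | 7 | X1 | 1
After SELECT (1 rows):
sales.code | orders.yr | sales.amt
X1 | 1 | 7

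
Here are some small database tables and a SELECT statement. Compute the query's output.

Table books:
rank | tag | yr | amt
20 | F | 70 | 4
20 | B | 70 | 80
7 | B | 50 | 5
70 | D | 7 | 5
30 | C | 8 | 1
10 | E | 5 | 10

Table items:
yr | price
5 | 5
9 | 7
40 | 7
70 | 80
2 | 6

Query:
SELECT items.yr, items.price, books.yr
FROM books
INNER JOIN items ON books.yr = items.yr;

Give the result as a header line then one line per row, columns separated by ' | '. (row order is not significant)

== RESULT ==
items.yr | items.price | books.yr
70 | 80 | 70
70 | 80 | 70
5 | 5 | 5

Derivation:
After JOIN items (3 rows):
books.rank | books.tag | books.yr | books.amt | items.yr | items.price
20 | F | 70 | 4 | 70 | 80
20 | B | 70 | 80 | 70 | 80
10 | E | 5 | 10 | 5 | 5
After SELECT (3 rows):
items.yr | items.price | books.yr
70 | 80 | 70
70 | 80 | 70
5 | 5 | 5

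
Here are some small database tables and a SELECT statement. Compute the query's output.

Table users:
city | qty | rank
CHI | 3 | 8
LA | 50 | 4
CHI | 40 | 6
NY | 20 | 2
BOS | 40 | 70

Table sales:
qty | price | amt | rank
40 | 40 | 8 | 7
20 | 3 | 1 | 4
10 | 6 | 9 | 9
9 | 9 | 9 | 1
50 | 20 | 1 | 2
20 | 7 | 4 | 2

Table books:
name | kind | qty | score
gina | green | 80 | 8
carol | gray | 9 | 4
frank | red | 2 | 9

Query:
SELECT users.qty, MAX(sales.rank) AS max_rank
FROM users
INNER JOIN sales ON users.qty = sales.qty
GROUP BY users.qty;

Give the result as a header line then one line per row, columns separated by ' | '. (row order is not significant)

== RESULT ==
users.qty | max_rank
50 | 2
40 | 7
20 | 4

Derivation:
After JOIN sales (5 rows):
users.city | users.qty | users.rank | sales.qty | sales.price | sales.amt | sales.rank
LA | 50 | 4 | 50 | 20 | 1 | 2
CHI | 40 | 6 | 40 | 40 | 8 | 7
NY | 20 | 2 | 20 | 3 | 1 | 4
NY | 20 | 2 | 20 | 7 | 4 | 2
BOS | 40 | 70 | 40 | 40 | 8 | 7
After GROUP BY (3 rows):
users.qty | max_rank
50 | 2
40 | 7
20 | 4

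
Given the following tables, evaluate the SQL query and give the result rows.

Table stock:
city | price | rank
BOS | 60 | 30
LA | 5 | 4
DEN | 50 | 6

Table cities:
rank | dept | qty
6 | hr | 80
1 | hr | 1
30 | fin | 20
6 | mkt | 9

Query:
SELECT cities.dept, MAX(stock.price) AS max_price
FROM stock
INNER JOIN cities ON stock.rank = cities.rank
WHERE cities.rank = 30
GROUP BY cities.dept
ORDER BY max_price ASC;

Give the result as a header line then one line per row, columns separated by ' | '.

After JOIN cities (3 rows):
stock.city | stock.price | stock.rank | cities.rank | cities.dept | cities.qty
BOS | 60 | 30 | 30 | fin | 20
DEN | 50 | 6 | 6 | hr | 80
DEN | 50 | 6 | 6 | mkt | 9
After WHERE (1 rows):
stock.city | stock.price | stock.rank | cities.rank | cities.dept | cities.qty
BOS | 60 | 30 | 30 | fin | 20
After GROUP BY (1 rows):
cities.dept | max_price
fin | 60
After ORDER BY (1 rows):
cities.dept | max_price
fin | 60

== RESULT ==
cities.dept | max_price
fin | 60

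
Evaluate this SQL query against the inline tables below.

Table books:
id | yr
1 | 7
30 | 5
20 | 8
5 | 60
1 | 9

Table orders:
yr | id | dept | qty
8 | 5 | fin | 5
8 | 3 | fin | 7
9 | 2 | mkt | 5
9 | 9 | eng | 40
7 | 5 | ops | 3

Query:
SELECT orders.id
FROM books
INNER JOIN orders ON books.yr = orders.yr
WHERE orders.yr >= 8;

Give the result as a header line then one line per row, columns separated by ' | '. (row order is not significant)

== RESULT ==
orders.id
5
3
2
9

Derivation:
After JOIN orders (5 rows):
books.id | books.yr | orders.yr | orders.id | orders.dept | orders.qty
1 | 7 | 7 | 5 | ops | 3
20 | 8 | 8 | 5 | fin | 5
20 | 8 | 8 | 3 | fin | 7
1 | 9 | 9 | 2 | mkt | 5
1 | 9 | 9 | 9 | eng | 40
After WHERE (4 rows):
books.id | books.yr | orders.yr | orders.id | orders.dept | orders.qty
20 | 8 | 8 | 5 | fin | 5
20 | 8 | 8 | 3 | fin | 7
1 | 9 | 9 | 2 | mkt | 5
1 | 9 | 9 | 9 | eng | 40
After SELECT (4 rows):
orders.id
5
3
2
9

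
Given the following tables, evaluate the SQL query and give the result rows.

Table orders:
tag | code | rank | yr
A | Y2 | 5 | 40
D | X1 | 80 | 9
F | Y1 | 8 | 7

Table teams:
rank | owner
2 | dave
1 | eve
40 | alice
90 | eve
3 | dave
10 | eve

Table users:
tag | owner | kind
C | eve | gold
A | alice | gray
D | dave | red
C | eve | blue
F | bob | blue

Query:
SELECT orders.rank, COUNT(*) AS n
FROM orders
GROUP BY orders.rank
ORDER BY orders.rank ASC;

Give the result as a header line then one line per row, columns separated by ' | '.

== RESULT ==
orders.rank | n
5 | 1
8 | 1
80 | 1

Derivation:
After GROUP BY (3 rows):
orders.rank | n
5 | 1
80 | 1
8 | 1
After ORDER BY (3 rows):
orders.rank | n
5 | 1
8 | 1
80 | 1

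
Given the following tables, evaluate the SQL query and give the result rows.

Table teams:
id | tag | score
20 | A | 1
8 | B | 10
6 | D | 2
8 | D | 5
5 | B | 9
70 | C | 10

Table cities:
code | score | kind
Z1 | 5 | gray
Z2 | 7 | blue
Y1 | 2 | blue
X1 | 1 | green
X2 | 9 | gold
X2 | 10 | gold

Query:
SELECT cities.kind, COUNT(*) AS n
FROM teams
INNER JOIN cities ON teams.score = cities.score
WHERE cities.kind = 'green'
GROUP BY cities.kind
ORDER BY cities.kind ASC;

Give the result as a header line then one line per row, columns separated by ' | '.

== RESULT ==
cities.kind | n
green | 1

Derivation:
After JOIN cities (6 rows):
teams.id | teams.tag | teams.score | cities.code | cities.score | cities.kind
20 | A | 1 | X1 | 1 | green
8 | B | 10 | X2 | 10 | gold
6 | D | 2 | Y1 | 2 | blue
8 | D | 5 | Z1 | 5 | gray
5 | B | 9 | X2 | 9 | gold
70 | C | 10 | X2 | 10 | gold
After WHERE (1 rows):
teams.id | teams.tag | teams.score | cities.code | cities.score | cities.kind
20 | A | 1 | X1 | 1 | green
After GROUP BY (1 rows):
cities.kind | n
green | 1
After ORDER BY (1 rows):
cities.kind | n
green | 1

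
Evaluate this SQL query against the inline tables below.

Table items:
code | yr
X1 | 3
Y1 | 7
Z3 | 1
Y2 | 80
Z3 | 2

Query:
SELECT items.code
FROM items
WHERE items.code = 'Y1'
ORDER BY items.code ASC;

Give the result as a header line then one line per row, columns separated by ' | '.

== RESULT ==
items.code
Y1

Derivation:
After WHERE (1 rows):
items.code | items.yr
Y1 | 7
After SELECT (1 rows):
items.code
Y1
After ORDER BY (1 rows):
items.code
Y1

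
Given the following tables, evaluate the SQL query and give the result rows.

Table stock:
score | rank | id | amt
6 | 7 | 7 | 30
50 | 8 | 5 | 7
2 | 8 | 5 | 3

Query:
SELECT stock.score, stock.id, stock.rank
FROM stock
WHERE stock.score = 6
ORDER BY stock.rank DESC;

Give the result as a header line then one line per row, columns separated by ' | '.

After WHERE (1 rows):
stock.score | stock.rank | stock.id | stock.amt
6 | 7 | 7 | 30
After SELECT (1 rows):
stock.score | stock.id | stock.rank
6 | 7 | 7
After ORDER BY (1 rows):
stock.score | stock.id | stock.rank
6 | 7 | 7

== RESULT ==
stock.score | stock.id | stock.rank
6 | 7 | 7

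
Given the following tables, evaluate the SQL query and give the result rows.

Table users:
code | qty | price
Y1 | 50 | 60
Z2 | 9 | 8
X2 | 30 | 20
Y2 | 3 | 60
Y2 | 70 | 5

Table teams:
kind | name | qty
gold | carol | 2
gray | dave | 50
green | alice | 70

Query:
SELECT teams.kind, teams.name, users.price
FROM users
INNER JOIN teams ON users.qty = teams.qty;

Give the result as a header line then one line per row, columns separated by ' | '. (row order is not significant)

== RESULT ==
teams.kind | teams.name | users.price
gray | dave | 60
green | alice | 5

Derivation:
After JOIN teams (2 rows):
users.code | users.qty | users.price | teams.kind | teams.name | teams.qty
Y1 | 50 | 60 | gray | dave | 50
Y2 | 70 | 5 | green | alice | 70
After SELECT (2 rows):
teams.kind | teams.name | users.price
gray | dave | 60
green | alice | 5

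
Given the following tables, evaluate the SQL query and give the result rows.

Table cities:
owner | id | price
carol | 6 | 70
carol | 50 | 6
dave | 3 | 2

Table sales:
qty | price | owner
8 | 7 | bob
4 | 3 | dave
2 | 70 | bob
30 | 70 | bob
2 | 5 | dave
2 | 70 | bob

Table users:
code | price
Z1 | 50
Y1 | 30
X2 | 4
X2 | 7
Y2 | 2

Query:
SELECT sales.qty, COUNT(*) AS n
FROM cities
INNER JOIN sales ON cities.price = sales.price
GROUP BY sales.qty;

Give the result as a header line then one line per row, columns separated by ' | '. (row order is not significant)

After JOIN sales (3 rows):
cities.owner | cities.id | cities.price | sales.qty | sales.price | sales.owner
carol | 6 | 70 | 2 | 70 | bob
carol | 6 | 70 | 30 | 70 | bob
carol | 6 | 70 | 2 | 70 | bob
After GROUP BY (2 rows):
sales.qty | n
2 | 2
30 | 1

== RESULT ==
sales.qty | n
2 | 2
30 | 1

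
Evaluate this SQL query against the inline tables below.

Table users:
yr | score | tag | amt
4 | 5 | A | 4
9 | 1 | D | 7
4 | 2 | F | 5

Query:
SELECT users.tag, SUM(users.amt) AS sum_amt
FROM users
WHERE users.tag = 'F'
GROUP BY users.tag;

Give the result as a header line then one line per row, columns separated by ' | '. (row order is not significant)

After WHERE (1 rows):
users.yr | users.score | users.tag | users.amt
4 | 2 | F | 5
After GROUP BY (1 rows):
users.tag | sum_amt
F | 5

== RESULT ==
users.tag | sum_amt
F | 5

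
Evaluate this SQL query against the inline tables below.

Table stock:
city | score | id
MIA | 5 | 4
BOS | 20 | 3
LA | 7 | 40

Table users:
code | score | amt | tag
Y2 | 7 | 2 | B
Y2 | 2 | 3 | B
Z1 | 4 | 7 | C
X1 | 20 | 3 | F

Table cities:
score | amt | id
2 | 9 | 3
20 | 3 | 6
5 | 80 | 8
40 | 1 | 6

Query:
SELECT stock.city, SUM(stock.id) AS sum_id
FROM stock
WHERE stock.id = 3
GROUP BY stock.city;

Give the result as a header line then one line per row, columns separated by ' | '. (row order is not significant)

After WHERE (1 rows):
stock.city | stock.score | stock.id
BOS | 20 | 3
After GROUP BY (1 rows):
stock.city | sum_id
BOS | 3

== RESULT ==
stock.city | sum_id
BOS | 3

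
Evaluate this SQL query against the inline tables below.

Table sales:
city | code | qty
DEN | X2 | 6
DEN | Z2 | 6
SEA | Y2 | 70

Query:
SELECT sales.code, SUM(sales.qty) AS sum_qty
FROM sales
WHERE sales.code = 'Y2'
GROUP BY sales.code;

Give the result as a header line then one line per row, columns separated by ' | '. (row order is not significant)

== RESULT ==
sales.code | sum_qty
Y2 | 70

Derivation:
After WHERE (1 rows):
sales.city | sales.code | sales.qty
SEA | Y2 | 70
After GROUP BY (1 rows):
sales.code | sum_qty
Y2 | 70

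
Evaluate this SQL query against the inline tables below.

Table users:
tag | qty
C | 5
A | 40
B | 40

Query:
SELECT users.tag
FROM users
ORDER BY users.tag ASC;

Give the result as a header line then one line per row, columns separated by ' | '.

== RESULT ==
users.tag
A
B
C

Derivation:
After SELECT (3 rows):
users.tag
C
A
B
After ORDER BY (3 rows):
users.tag
A
B
C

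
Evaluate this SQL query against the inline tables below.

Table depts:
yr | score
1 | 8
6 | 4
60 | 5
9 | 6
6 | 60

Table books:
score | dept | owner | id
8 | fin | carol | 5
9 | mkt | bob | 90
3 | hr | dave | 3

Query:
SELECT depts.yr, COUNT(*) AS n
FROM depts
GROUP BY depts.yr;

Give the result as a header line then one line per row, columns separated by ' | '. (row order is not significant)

== RESULT ==
depts.yr | n
1 | 1
6 | 2
60 | 1
9 | 1

Derivation:
After GROUP BY (4 rows):
depts.yr | n
1 | 1
6 | 2
60 | 1
9 | 1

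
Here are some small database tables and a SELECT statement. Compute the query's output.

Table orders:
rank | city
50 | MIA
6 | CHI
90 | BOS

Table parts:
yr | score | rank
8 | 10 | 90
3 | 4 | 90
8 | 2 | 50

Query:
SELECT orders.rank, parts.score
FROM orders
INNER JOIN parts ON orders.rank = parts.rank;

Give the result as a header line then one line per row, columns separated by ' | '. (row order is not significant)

After JOIN parts (3 rows):
orders.rank | orders.city | parts.yr | parts.score | parts.rank
50 | MIA | 8 | 2 | 50
90 | BOS | 8 | 10 | 90
90 | BOS | 3 | 4 | 90
After SELECT (3 rows):
orders.rank | parts.score
50 | 2
90 | 10
90 | 4

== RESULT ==
orders.rank | parts.score
50 | 2
90 | 10
90 | 4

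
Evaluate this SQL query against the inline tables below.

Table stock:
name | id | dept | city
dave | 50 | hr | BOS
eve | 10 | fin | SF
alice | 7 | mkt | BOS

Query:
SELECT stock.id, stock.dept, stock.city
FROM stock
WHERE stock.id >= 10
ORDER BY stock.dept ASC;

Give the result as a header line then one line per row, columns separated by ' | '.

After WHERE (2 rows):
stock.name | stock.id | stock.dept | stock.city
dave | 50 | hr | BOS
eve | 10 | fin | SF
After SELECT (2 rows):
stock.id | stock.dept | stock.city
50 | hr | BOS
10 | fin | SF
After ORDER BY (2 rows):
stock.id | stock.dept | stock.city
10 | fin | SF
50 | hr | BOS

== RESULT ==
stock.id | stock.dept | stock.city
10 | fin | SF
50 | hr | BOS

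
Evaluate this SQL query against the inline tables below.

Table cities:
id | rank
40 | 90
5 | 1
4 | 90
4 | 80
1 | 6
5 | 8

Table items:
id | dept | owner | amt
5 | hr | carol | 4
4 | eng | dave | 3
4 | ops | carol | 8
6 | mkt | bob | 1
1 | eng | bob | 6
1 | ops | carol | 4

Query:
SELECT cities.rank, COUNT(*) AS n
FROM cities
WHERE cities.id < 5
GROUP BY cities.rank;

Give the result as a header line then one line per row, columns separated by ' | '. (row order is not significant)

== RESULT ==
cities.rank | n
90 | 1
80 | 1
6 | 1

Derivation:
After WHERE (3 rows):
cities.id | cities.rank
4 | 90
4 | 80
1 | 6
After GROUP BY (3 rows):
cities.rank | n
90 | 1
80 | 1
6 | 1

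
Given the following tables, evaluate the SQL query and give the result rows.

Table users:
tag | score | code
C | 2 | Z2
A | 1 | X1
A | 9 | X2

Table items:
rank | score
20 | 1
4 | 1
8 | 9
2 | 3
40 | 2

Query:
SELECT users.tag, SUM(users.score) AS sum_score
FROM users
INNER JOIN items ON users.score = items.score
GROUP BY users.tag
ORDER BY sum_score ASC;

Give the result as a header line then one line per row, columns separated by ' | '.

After JOIN items (4 rows):
users.tag | users.score | users.code | items.rank | items.score
C | 2 | Z2 | 40 | 2
A | 1 | X1 | 20 | 1
A | 1 | X1 | 4 | 1
A | 9 | X2 | 8 | 9
After GROUP BY (2 rows):
users.tag | sum_score
C | 2
A | 11
After ORDER BY (2 rows):
users.tag | sum_score
C | 2
A | 11

== RESULT ==
users.tag | sum_score
C | 2
A | 11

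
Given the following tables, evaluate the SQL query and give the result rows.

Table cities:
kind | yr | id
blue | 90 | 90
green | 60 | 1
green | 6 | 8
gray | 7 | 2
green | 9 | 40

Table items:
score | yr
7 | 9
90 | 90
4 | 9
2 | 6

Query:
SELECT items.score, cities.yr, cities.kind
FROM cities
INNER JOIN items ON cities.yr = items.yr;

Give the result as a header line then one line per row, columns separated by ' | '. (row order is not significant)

After JOIN items (4 rows):
cities.kind | cities.yr | cities.id | items.score | items.yr
blue | 90 | 90 | 90 | 90
green | 6 | 8 | 2 | 6
green | 9 | 40 | 7 | 9
green | 9 | 40 | 4 | 9
After SELECT (4 rows):
items.score | cities.yr | cities.kind
90 | 90 | blue
2 | 6 | green
7 | 9 | green
4 | 9 | green

== RESULT ==
items.score | cities.yr | cities.kind
90 | 90 | blue
2 | 6 | green
7 | 9 | green
4 | 9 | green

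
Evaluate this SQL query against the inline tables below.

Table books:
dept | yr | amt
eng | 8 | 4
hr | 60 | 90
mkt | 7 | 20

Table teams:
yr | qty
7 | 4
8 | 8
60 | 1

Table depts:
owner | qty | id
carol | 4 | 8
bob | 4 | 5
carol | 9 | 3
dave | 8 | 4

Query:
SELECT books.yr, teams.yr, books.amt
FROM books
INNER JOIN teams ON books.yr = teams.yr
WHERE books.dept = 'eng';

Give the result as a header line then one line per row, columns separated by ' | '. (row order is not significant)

After JOIN teams (3 rows):
books.dept | books.yr | books.amt | teams.yr | teams.qty
eng | 8 | 4 | 8 | 8
hr | 60 | 90 | 60 | 1
mkt | 7 | 20 | 7 | 4
After WHERE (1 rows):
books.dept | books.yr | books.amt | teams.yr | teams.qty
eng | 8 | 4 | 8 | 8
After SELECT (1 rows):
books.yr | teams.yr | books.amt
8 | 8 | 4

== RESULT ==
books.yr | teams.yr | books.amt
8 | 8 | 4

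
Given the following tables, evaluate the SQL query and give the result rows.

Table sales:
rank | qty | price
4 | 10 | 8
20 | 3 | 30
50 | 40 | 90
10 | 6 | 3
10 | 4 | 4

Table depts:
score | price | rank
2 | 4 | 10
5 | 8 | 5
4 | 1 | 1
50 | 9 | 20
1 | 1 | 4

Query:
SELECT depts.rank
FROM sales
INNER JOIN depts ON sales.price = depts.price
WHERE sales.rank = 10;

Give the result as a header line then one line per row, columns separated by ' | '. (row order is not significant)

== RESULT ==
depts.rank
10

Derivation:
After JOIN depts (2 rows):
sales.rank | sales.qty | sales.price | depts.score | depts.price | depts.rank
4 | 10 | 8 | 5 | 8 | 5
10 | 4 | 4 | 2 | 4 | 10
After WHERE (1 rows):
sales.rank | sales.qty | sales.price | depts.score | depts.price | depts.rank
10 | 4 | 4 | 2 | 4 | 10
After SELECT (1 rows):
depts.rank
10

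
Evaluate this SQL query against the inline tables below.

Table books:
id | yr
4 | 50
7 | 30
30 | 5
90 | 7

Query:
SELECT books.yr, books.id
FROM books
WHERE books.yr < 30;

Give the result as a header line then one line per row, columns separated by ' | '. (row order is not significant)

== RESULT ==
books.yr | books.id
5 | 30
7 | 90

Derivation:
After WHERE (2 rows):
books.id | books.yr
30 | 5
90 | 7
After SELECT (2 rows):
books.yr | books.id
5 | 30
7 | 90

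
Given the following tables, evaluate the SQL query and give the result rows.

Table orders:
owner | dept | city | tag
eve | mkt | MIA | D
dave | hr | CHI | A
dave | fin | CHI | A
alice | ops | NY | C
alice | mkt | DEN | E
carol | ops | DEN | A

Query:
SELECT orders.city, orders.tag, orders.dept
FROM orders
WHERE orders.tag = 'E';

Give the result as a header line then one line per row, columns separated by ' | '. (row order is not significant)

After WHERE (1 rows):
orders.owner | orders.dept | orders.city | orders.tag
alice | mkt | DEN | E
After SELECT (1 rows):
orders.city | orders.tag | orders.dept
DEN | E | mkt

== RESULT ==
orders.city | orders.tag | orders.dept
DEN | E | mkt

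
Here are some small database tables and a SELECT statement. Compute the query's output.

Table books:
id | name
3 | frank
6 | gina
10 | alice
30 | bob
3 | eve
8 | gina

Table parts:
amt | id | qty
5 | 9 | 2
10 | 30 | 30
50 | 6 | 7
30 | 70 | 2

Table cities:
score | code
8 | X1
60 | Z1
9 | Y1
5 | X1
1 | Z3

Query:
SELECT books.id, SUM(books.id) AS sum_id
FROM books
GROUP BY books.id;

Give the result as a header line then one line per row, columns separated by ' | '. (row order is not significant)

After GROUP BY (5 rows):
books.id | sum_id
3 | 6
6 | 6
10 | 10
30 | 30
8 | 8

== RESULT ==
books.id | sum_id
3 | 6
6 | 6
10 | 10
30 | 30
8 | 8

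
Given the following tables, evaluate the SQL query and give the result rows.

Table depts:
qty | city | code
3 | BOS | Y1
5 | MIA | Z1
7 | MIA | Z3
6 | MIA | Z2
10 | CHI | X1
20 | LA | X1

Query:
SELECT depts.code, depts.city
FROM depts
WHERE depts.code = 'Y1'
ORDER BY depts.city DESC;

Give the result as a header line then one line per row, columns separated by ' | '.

After WHERE (1 rows):
depts.qty | depts.city | depts.code
3 | BOS | Y1
After SELECT (1 rows):
depts.code | depts.city
Y1 | BOS
After ORDER BY (1 rows):
depts.code | depts.city
Y1 | BOS

== RESULT ==
depts.code | depts.city
Y1 | BOS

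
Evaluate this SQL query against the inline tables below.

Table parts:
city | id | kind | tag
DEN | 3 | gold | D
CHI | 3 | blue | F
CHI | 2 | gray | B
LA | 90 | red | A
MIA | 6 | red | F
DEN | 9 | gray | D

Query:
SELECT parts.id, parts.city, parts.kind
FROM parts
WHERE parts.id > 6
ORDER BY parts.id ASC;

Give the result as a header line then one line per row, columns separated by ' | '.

== RESULT ==
parts.id | parts.city | parts.kind
9 | DEN | gray
90 | LA | red

Derivation:
After WHERE (2 rows):
parts.city | parts.id | parts.kind | parts.tag
LA | 90 | red | A
DEN | 9 | gray | D
After SELECT (2 rows):
parts.id | parts.city | parts.kind
90 | LA | red
9 | DEN | gray
After ORDER BY (2 rows):
parts.id | parts.city | parts.kind
9 | DEN | gray
90 | LA | red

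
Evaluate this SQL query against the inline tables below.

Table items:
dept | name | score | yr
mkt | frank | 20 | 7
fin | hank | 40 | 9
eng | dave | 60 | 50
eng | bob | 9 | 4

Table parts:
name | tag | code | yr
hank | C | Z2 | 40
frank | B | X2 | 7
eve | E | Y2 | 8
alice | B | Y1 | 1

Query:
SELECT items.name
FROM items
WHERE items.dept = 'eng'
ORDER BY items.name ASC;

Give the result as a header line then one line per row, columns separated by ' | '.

After WHERE (2 rows):
items.dept | items.name | items.score | items.yr
eng | dave | 60 | 50
eng | bob | 9 | 4
After SELECT (2 rows):
items.name
dave
bob
After ORDER BY (2 rows):
items.name
bob
dave

== RESULT ==
items.name
bob
dave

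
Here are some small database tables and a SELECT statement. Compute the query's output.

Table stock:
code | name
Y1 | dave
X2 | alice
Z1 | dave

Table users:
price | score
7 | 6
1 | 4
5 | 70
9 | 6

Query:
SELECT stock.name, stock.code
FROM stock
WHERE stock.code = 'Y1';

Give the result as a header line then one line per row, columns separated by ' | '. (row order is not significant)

== RESULT ==
stock.name | stock.code
dave | Y1

Derivation:
After WHERE (1 rows):
stock.code | stock.name
Y1 | dave
After SELECT (1 rows):
stock.name | stock.code
dave | Y1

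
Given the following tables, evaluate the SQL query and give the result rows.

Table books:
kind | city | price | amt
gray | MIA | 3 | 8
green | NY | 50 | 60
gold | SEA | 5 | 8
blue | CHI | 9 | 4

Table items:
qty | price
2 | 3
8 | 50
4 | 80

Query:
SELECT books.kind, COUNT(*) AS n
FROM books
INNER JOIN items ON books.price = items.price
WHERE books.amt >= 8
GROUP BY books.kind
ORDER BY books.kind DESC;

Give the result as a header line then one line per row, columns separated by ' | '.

== RESULT ==
books.kind | n
green | 1
gray | 1

Derivation:
After JOIN items (2 rows):
books.kind | books.city | books.price | books.amt | items.qty | items.price
gray | MIA | 3 | 8 | 2 | 3
green | NY | 50 | 60 | 8 | 50
After WHERE (2 rows):
books.kind | books.city | books.price | books.amt | items.qty | items.price
gray | MIA | 3 | 8 | 2 | 3
green | NY | 50 | 60 | 8 | 50
After GROUP BY (2 rows):
books.kind | n
gray | 1
green | 1
After ORDER BY (2 rows):
books.kind | n
green | 1
gray | 1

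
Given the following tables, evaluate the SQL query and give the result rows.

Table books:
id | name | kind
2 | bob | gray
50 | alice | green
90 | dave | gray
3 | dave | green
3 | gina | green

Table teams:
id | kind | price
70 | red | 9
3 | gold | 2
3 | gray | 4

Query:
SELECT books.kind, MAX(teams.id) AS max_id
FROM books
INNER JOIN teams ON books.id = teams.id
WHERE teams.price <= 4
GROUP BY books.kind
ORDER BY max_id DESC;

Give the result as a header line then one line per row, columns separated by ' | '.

After JOIN teams (4 rows):
books.id | books.name | books.kind | teams.id | teams.kind | teams.price
3 | dave | green | 3 | gold | 2
3 | dave | green | 3 | gray | 4
3 | gina | green | 3 | gold | 2
3 | gina | green | 3 | gray | 4
After WHERE (4 rows):
books.id | books.name | books.kind | teams.id | teams.kind | teams.price
3 | dave | green | 3 | gold | 2
3 | dave | green | 3 | gray | 4
3 | gina | green | 3 | gold | 2
3 | gina | green | 3 | gray | 4
After GROUP BY (1 rows):
books.kind | max_id
green | 3
After ORDER BY (1 rows):
books.kind | max_id
green | 3

== RESULT ==
books.kind | max_id
green | 3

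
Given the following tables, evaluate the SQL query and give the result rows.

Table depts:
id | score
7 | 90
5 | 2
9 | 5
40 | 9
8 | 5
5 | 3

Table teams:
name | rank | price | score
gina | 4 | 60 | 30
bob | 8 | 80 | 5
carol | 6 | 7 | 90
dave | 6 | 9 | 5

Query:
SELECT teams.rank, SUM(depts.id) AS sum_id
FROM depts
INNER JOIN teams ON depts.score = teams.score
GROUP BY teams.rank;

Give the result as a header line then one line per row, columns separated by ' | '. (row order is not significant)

== RESULT ==
teams.rank | sum_id
6 | 24
8 | 17

Derivation:
After JOIN teams (5 rows):
depts.id | depts.score | teams.name | teams.rank | teams.price | teams.score
7 | 90 | carol | 6 | 7 | 90
9 | 5 | bob | 8 | 80 | 5
9 | 5 | dave | 6 | 9 | 5
8 | 5 | bob | 8 | 80 | 5
8 | 5 | dave | 6 | 9 | 5
After GROUP BY (2 rows):
teams.rank | sum_id
6 | 24
8 | 17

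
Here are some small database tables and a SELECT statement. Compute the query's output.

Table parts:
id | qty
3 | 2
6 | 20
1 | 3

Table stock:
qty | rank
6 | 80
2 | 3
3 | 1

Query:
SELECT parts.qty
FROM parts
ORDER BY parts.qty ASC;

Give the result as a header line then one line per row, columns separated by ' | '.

== RESULT ==
parts.qty
2
3
20

Derivation:
After SELECT (3 rows):
parts.qty
2
20
3
After ORDER BY (3 rows):
parts.qty
2
3
20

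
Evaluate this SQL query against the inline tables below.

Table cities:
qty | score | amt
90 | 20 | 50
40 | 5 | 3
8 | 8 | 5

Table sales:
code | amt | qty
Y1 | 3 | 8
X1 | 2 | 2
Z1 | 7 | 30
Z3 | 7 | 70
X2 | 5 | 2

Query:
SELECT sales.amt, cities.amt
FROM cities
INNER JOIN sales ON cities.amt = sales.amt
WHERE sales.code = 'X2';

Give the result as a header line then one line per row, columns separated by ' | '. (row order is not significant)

== RESULT ==
sales.amt | cities.amt
5 | 5

Derivation:
After JOIN sales (2 rows):
cities.qty | cities.score | cities.amt | sales.code | sales.amt | sales.qty
40 | 5 | 3 | Y1 | 3 | 8
8 | 8 | 5 | X2 | 5 | 2
After WHERE (1 rows):
cities.qty | cities.score | cities.amt | sales.code | sales.amt | sales.qty
8 | 8 | 5 | X2 | 5 | 2
After SELECT (1 rows):
sales.amt | cities.amt
5 | 5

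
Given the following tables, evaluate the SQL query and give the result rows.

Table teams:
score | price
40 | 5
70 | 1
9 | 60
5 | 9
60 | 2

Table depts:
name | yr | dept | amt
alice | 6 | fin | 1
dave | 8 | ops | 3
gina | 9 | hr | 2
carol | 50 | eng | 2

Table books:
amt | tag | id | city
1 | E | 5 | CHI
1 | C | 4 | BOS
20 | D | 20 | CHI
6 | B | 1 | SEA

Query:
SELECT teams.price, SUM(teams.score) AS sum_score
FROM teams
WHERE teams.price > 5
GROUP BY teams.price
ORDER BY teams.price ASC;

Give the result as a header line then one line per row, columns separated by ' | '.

== RESULT ==
teams.price | sum_score
9 | 5
60 | 9

Derivation:
After WHERE (2 rows):
teams.score | teams.price
9 | 60
5 | 9
After GROUP BY (2 rows):
teams.price | sum_score
60 | 9
9 | 5
After ORDER BY (2 rows):
teams.price | sum_score
9 | 5
60 | 9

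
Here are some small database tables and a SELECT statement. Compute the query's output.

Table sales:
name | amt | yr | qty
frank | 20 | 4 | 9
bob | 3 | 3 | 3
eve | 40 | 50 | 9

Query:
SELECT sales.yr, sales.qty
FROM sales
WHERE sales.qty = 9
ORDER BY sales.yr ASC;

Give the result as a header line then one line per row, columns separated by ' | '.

After WHERE (2 rows):
sales.name | sales.amt | sales.yr | sales.qty
frank | 20 | 4 | 9
eve | 40 | 50 | 9
After SELECT (2 rows):
sales.yr | sales.qty
4 | 9
50 | 9
After ORDER BY (2 rows):
sales.yr | sales.qty
4 | 9
50 | 9

== RESULT ==
sales.yr | sales.qty
4 | 9
50 | 9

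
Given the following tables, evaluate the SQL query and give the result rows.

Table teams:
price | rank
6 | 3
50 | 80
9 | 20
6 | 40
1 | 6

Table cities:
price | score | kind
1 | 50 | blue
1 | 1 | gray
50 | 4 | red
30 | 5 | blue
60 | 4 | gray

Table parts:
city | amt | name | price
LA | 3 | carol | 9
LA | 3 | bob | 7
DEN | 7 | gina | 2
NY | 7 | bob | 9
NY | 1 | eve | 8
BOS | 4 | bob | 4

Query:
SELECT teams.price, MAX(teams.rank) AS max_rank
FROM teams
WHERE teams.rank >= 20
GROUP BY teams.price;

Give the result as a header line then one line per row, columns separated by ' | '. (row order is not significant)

After WHERE (3 rows):
teams.price | teams.rank
50 | 80
9 | 20
6 | 40
After GROUP BY (3 rows):
teams.price | max_rank
50 | 80
9 | 20
6 | 40

== RESULT ==
teams.price | max_rank
50 | 80
9 | 20
6 | 40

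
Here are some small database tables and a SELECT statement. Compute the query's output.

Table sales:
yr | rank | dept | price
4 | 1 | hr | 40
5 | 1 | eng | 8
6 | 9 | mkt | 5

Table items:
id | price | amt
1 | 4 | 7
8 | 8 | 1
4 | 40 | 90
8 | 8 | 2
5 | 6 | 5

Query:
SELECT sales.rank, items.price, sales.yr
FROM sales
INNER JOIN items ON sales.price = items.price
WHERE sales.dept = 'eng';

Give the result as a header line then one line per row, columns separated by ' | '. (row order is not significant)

After JOIN items (3 rows):
sales.yr | sales.rank | sales.dept | sales.price | items.id | items.price | items.amt
4 | 1 | hr | 40 | 4 | 40 | 90
5 | 1 | eng | 8 | 8 | 8 | 1
5 | 1 | eng | 8 | 8 | 8 | 2
After WHERE (2 rows):
sales.yr | sales.rank | sales.dept | sales.price | items.id | items.price | items.amt
5 | 1 | eng | 8 | 8 | 8 | 1
5 | 1 | eng | 8 | 8 | 8 | 2
After SELECT (2 rows):
sales.rank | items.price | sales.yr
1 | 8 | 5
1 | 8 | 5

== RESULT ==
sales.rank | items.price | sales.yr
1 | 8 | 5
1 | 8 | 5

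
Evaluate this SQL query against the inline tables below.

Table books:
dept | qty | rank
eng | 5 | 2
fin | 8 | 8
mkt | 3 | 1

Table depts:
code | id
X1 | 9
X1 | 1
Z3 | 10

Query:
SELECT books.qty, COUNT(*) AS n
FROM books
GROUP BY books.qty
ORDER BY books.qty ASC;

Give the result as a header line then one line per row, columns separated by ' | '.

After GROUP BY (3 rows):
books.qty | n
5 | 1
8 | 1
3 | 1
After ORDER BY (3 rows):
books.qty | n
3 | 1
5 | 1
8 | 1

== RESULT ==
books.qty | n
3 | 1
5 | 1
8 | 1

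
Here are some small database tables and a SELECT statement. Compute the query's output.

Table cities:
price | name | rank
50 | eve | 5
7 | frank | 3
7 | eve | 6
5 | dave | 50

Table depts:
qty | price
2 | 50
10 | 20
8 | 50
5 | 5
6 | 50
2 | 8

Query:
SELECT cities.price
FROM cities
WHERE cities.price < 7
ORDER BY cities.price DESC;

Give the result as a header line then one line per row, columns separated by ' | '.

After WHERE (1 rows):
cities.price | cities.name | cities.rank
5 | dave | 50
After SELECT (1 rows):
cities.price
5
After ORDER BY (1 rows):
cities.price
5

== RESULT ==
cities.price
5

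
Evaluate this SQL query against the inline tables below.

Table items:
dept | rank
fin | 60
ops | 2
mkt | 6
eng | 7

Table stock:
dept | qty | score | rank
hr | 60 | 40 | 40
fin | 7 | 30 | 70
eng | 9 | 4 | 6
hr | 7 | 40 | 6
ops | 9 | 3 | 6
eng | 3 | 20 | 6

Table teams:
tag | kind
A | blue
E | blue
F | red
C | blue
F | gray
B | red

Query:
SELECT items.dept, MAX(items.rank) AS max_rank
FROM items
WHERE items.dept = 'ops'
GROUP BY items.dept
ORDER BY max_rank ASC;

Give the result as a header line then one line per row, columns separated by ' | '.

After WHERE (1 rows):
items.dept | items.rank
ops | 2
After GROUP BY (1 rows):
items.dept | max_rank
ops | 2
After ORDER BY (1 rows):
items.dept | max_rank
ops | 2

== RESULT ==
items.dept | max_rank
ops | 2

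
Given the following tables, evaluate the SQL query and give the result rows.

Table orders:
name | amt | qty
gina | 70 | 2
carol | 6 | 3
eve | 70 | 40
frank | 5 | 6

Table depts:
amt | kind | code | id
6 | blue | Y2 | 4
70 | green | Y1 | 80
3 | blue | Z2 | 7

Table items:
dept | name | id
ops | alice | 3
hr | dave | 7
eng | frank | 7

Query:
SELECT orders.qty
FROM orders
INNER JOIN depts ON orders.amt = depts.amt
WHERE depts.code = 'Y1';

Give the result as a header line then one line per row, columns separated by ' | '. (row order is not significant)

== RESULT ==
orders.qty
2
40

Derivation:
After JOIN depts (3 rows):
orders.name | orders.amt | orders.qty | depts.amt | depts.kind | depts.code | depts.id
gina | 70 | 2 | 70 | green | Y1 | 80
carol | 6 | 3 | 6 | blue | Y2 | 4
eve | 70 | 40 | 70 | green | Y1 | 80
After WHERE (2 rows):
orders.name | orders.amt | orders.qty | depts.amt | depts.kind | depts.code | depts.id
gina | 70 | 2 | 70 | green | Y1 | 80
eve | 70 | 40 | 70 | green | Y1 | 80
After SELECT (2 rows):
orders.qty
2
40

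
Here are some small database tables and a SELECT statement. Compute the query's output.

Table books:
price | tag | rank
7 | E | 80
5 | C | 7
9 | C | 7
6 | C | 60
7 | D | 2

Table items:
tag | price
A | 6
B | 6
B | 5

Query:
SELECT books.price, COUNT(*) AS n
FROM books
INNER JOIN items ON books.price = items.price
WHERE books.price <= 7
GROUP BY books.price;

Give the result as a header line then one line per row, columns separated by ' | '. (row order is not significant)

== RESULT ==
books.price | n
5 | 1
6 | 2

Derivation:
After JOIN items (3 rows):
books.price | books.tag | books.rank | items.tag | items.price
5 | C | 7 | B | 5
6 | C | 60 | A | 6
6 | C | 60 | B | 6
After WHERE (3 rows):
books.price | books.tag | books.rank | items.tag | items.price
5 | C | 7 | B | 5
6 | C | 60 | A | 6
6 | C | 60 | B | 6
After GROUP BY (2 rows):
books.price | n
5 | 1
6 | 2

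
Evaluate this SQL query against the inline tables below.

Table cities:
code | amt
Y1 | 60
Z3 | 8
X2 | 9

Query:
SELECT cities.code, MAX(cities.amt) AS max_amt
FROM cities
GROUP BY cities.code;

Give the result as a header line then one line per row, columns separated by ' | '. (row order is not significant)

== RESULT ==
cities.code | max_amt
Y1 | 60
Z3 | 8
X2 | 9

Derivation:
After GROUP BY (3 rows):
cities.code | max_amt
Y1 | 60
Z3 | 8
X2 | 9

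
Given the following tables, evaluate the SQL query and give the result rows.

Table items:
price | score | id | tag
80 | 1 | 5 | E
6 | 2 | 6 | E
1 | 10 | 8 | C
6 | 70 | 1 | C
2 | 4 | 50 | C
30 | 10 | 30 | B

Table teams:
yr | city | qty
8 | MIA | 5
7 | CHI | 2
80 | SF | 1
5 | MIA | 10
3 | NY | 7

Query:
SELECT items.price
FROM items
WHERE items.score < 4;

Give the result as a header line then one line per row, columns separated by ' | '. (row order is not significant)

After WHERE (2 rows):
items.price | items.score | items.id | items.tag
80 | 1 | 5 | E
6 | 2 | 6 | E
After SELECT (2 rows):
items.price
80
6

== RESULT ==
items.price
80
6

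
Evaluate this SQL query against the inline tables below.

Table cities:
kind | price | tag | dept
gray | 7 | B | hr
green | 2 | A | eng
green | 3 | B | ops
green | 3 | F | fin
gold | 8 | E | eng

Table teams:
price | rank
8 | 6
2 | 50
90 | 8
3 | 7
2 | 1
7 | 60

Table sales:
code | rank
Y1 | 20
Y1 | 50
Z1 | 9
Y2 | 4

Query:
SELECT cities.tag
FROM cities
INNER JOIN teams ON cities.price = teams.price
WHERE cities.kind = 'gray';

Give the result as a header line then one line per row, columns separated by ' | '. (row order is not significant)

== RESULT ==
cities.tag
B

Derivation:
After JOIN teams (6 rows):
cities.kind | cities.price | cities.tag | cities.dept | teams.price | teams.rank
gray | 7 | B | hr | 7 | 60
green | 2 | A | eng | 2 | 50
green | 2 | A | eng | 2 | 1
green | 3 | B | ops | 3 | 7
green | 3 | F | fin | 3 | 7
gold | 8 | E | eng | 8 | 6
After WHERE (1 rows):
cities.kind | cities.price | cities.tag | cities.dept | teams.price | teams.rank
gray | 7 | B | hr | 7 | 60
After SELECT (1 rows):
cities.tag
B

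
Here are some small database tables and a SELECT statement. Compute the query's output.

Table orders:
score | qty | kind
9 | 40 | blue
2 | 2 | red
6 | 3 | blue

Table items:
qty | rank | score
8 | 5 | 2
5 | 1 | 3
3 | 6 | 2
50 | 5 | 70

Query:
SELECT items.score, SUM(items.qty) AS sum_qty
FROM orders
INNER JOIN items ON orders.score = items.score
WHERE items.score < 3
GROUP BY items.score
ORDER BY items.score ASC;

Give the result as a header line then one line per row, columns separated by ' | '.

After JOIN items (2 rows):
orders.score | orders.qty | orders.kind | items.qty | items.rank | items.score
2 | 2 | red | 8 | 5 | 2
2 | 2 | red | 3 | 6 | 2
After WHERE (2 rows):
orders.score | orders.qty | orders.kind | items.qty | items.rank | items.score
2 | 2 | red | 8 | 5 | 2
2 | 2 | red | 3 | 6 | 2
After GROUP BY (1 rows):
items.score | sum_qty
2 | 11
After ORDER BY (1 rows):
items.score | sum_qty
2 | 11

== RESULT ==
items.score | sum_qty
2 | 11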